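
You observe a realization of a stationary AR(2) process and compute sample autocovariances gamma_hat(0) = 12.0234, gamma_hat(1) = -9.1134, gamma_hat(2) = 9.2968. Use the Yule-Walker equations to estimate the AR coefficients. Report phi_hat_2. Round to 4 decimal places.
\hat\phi_{2} = 0.4670

The Yule-Walker equations for an AR(p) process read, in matrix form,
  Gamma_p phi = r_p,   with   (Gamma_p)_{ij} = gamma(|i - j|),
                       (r_p)_i = gamma(i),   i,j = 1..p.
Substitute the sample gammas (Toeplitz matrix and right-hand side of size 2):
  Gamma_p = [[12.0234, -9.1134], [-9.1134, 12.0234]]
  r_p     = [-9.1134, 9.2968]
Written out:
  12.0234 phi_1 - 9.1134 phi_2 = -9.1134
  -9.1134 phi_1 + 12.0234 phi_2 = 9.2968
Solve by Cramer's rule:
  det = gamma(0)^2 - gamma(1)^2 = (12.0234)^2 - (-9.1134)^2 = 144.56214756 - 83.05405956 = 61.508088
  phi_hat_1 = [gamma(1) gamma(0) - gamma(1) gamma(2)] / det = [(-9.1134)(12.0234) - (-9.1134)(9.2968)] / 61.508088 = -24.84859644 / 61.508088 = -0.404
  phi_hat_2 = [gamma(0) gamma(2) - gamma(1)^2] / det = [(12.0234)(9.2968) - (-9.1134)^2] / 61.508088 = 28.72508556 / 61.508088 = 0.467
So phi_hat = [-0.4040, 0.4670].
Therefore phi_hat_2 = 0.4670.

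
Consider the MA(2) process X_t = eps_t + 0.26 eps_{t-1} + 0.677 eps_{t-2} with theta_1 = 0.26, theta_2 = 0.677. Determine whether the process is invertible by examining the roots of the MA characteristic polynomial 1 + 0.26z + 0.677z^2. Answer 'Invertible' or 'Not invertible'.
\text{Invertible}

The MA(q) characteristic polynomial is P(z) = 1 + 0.26z + 0.677z^2.
Invertibility requires all roots to lie outside the unit circle, i.e. |z| > 1 for every root.
Set 1 + (0.26) z + (0.677) z^2 = 0, i.e. a z^2 + b z + c = 0 with a = 0.677, b = 0.26, c = 1.
Discriminant D = b^2 - 4ac = (0.26)^2 - 4*(0.677)*1 = 0.0676 - (2.708) = -2.6404.
D < 0, so the roots are the complex-conjugate pair z = (-b +/- i sqrt(-D)) / (2a) = -0.192 +/- 1.2001i.
For a conjugate pair |z|^2 = z * conj(z) = (product of roots) = c/a = 1/(0.677) = 1.477105, so |z| = sqrt(1.477105) = 1.2154 for both roots.
Moduli of all roots: 1.2154, 1.2154.
All moduli strictly greater than 1? Yes.
Verdict: Invertible.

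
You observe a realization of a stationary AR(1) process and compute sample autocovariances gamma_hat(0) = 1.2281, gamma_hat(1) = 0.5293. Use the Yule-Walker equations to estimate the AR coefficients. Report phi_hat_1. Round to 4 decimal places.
\hat\phi_{1} = 0.4310

The Yule-Walker equations for an AR(p) process read, in matrix form,
  Gamma_p phi = r_p,   with   (Gamma_p)_{ij} = gamma(|i - j|),
                       (r_p)_i = gamma(i),   i,j = 1..p.
Substitute the sample gammas (Toeplitz matrix and right-hand side of size 1):
  Gamma_p = [[1.2281]]
  r_p     = [0.5293]
With p = 1 this is the single equation gamma(0) phi_1 = gamma(1):
  phi_hat_1 = gamma(1) / gamma(0) = 0.5293 / 1.2281 = 0.4310.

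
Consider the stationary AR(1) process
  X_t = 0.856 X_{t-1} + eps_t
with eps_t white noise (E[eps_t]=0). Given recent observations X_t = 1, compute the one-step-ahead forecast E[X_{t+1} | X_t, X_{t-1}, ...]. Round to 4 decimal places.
E[X_{t+1} \mid \mathcal F_t] = 0.8560

For an AR(p) model X_t = c + sum_i phi_i X_{t-i} + eps_t, the
one-step-ahead conditional mean is
  E[X_{t+1} | X_t, ...] = c + sum_i phi_i X_{t+1-i}.
Substitute known values:
  E[X_{t+1} | ...] = (0.856) * (1)
                   = 0.8560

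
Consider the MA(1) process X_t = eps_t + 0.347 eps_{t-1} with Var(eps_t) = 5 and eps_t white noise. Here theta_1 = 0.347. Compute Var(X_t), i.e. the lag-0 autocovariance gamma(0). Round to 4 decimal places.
\gamma(0) = 5.6020

For an MA(q) process X_t = eps_t + sum_i theta_i eps_{t-i} with
Var(eps_t) = sigma^2, the variance is
  gamma(0) = sigma^2 * (1 + sum_i theta_i^2).
  sum_i theta_i^2 = (0.347)^2 = 0.120409.
  gamma(0) = 5 * (1 + 0.120409) = 5 * 1.120409 = 5.602045, which rounds to 5.6020.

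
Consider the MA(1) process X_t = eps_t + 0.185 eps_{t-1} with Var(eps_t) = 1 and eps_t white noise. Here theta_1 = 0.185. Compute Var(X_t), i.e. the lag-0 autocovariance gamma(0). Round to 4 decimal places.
\gamma(0) = 1.0342

For an MA(q) process X_t = eps_t + sum_i theta_i eps_{t-i} with
Var(eps_t) = sigma^2, the variance is
  gamma(0) = sigma^2 * (1 + sum_i theta_i^2).
  sum_i theta_i^2 = (0.185)^2 = 0.034225.
  gamma(0) = 1 * (1 + 0.034225) = 1 * 1.034225 = 1.034225, which rounds to 1.0342.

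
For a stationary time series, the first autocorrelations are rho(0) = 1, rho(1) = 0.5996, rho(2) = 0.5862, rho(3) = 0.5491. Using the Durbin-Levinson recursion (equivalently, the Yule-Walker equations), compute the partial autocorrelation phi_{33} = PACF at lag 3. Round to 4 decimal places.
\phi_{33} = 0.1960

The PACF at lag k is phi_{kk}, the last component of the solution
to the Yule-Walker system G_k phi = r_k where
  (G_k)_{ij} = rho(|i - j|), (r_k)_i = rho(i), i,j = 1..k.
Equivalently, Durbin-Levinson gives phi_{kk} iteratively:
  phi_{11} = rho(1)
  phi_{kk} = [rho(k) - sum_{j=1..k-1} phi_{k-1,j} rho(k-j)]
            / [1 - sum_{j=1..k-1} phi_{k-1,j} rho(j)],
  phi_{k,j} = phi_{k-1,j} - phi_{kk} phi_{k-1,k-j},  j = 1..k-1.
Step k = 1:
  phi_11 = rho(1) = 0.5996.
Step k = 2:
  phi_22 = [rho(2) - phi_11 rho(1)] / [1 - phi_11 rho(1)] = [0.5862 - (0.5996)(0.5996)] / [1 - (0.5996)(0.5996)]
         = 0.22667984 / 0.64047984 = 0.353922.
  Update: phi_21 = phi_11 - phi_22 phi_11 = 0.5996 - (0.353922)(0.5996) = 0.387388.
Step k = 3:
  phi_33 = [rho(3) - phi_21 rho(2) - phi_22 rho(1)] / [1 - phi_21 rho(1) - phi_22 rho(2)]
    numerator   = 0.5491 - (0.387388)(0.5862) - (0.353922)(0.5996) = 0.10980133
    denominator = 1 - (0.387388)(0.5996) - (0.353922)(0.5862) = 0.56025288
  phi_33 = 0.10980133 / 0.56025288 = 0.196.
Therefore phi_{33} = 0.1960.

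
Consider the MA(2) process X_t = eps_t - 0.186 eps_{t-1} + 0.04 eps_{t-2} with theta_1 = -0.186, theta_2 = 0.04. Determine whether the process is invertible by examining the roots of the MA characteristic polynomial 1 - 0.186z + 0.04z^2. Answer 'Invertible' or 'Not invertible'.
\text{Invertible}

The MA(q) characteristic polynomial is P(z) = 1 - 0.186z + 0.04z^2.
Invertibility requires all roots to lie outside the unit circle, i.e. |z| > 1 for every root.
Set 1 + (-0.186) z + (0.04) z^2 = 0, i.e. a z^2 + b z + c = 0 with a = 0.04, b = -0.186, c = 1.
Discriminant D = b^2 - 4ac = (-0.186)^2 - 4*(0.04)*1 = 0.034596 - (0.16) = -0.125404.
D < 0, so the roots are the complex-conjugate pair z = (-b +/- i sqrt(-D)) / (2a) = 2.325 +/- 4.4266i.
For a conjugate pair |z|^2 = z * conj(z) = (product of roots) = c/a = 1/(0.04) = 25, so |z| = sqrt(25) = 5 for both roots.
Moduli of all roots: 5.0000, 5.0000.
All moduli strictly greater than 1? Yes.
Verdict: Invertible.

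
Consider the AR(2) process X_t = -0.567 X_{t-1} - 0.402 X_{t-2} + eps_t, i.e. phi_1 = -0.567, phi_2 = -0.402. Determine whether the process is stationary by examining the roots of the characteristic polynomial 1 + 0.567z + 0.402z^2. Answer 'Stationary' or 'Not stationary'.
\text{Stationary}

The AR(p) characteristic polynomial is P(z) = 1 + 0.567z + 0.402z^2.
Stationarity requires all roots to lie outside the unit circle, i.e. |z| > 1 for every root.
Set 1 + (0.567) z + (0.402) z^2 = 0, i.e. a z^2 + b z + c = 0 with a = 0.402, b = 0.567, c = 1.
Discriminant D = b^2 - 4ac = (0.567)^2 - 4*(0.402)*1 = 0.321489 - (1.608) = -1.286511.
D < 0, so the roots are the complex-conjugate pair z = (-b +/- i sqrt(-D)) / (2a) = -0.7052 +/- 1.4108i.
For a conjugate pair |z|^2 = z * conj(z) = (product of roots) = c/a = 1/(0.402) = 2.487562, so |z| = sqrt(2.487562) = 1.5772 for both roots.
Moduli of all roots: 1.5772, 1.5772.
All moduli strictly greater than 1? Yes.
Verdict: Stationary.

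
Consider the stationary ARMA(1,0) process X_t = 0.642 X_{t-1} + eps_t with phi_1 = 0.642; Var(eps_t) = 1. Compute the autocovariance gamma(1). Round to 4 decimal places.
\gamma(1) = 1.0921

Multiply the model equation by X_{t-k} and take expectations. With theta_0 = psi_0 = 1 and psi_j the MA(infinity) weights, this gives
  gamma(k) - sum_i phi_i gamma(k-i) = c_k,
  c_k = sigma^2 * sum_{j=k..q} theta_j psi_{j-k}   (c_k = 0 for k > q),
using gamma(-m) = gamma(m).
Pure AR (q = 0): c_0 = sigma^2 = 1, c_k = 0 for k >= 1.
Equations for k = 0 and k = 1 (AR order 1):
  gamma(0) = phi_1 gamma(1) + c_0
  gamma(1) = phi_1 gamma(0) + c_1
Substituting the second into the first: gamma(0) (1 - phi_1^2) = c_0 + phi_1 c_1, so
  gamma(0) = c_0 / (1 - phi_1^2) = 1 / (1 - (0.642)^2) = 1 / 0.587836 = 1.701155.
  gamma(1) = phi_1 gamma(0) = (0.642)(1.701155) = 1.092141.
Therefore gamma(1) = 1.0921 (to 4 decimal places).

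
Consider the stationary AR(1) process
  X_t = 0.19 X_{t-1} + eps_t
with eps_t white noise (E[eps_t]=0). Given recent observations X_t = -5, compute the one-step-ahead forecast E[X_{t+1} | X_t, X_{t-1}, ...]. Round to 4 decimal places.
E[X_{t+1} \mid \mathcal F_t] = -0.9500

For an AR(p) model X_t = c + sum_i phi_i X_{t-i} + eps_t, the
one-step-ahead conditional mean is
  E[X_{t+1} | X_t, ...] = c + sum_i phi_i X_{t+1-i}.
Substitute known values:
  E[X_{t+1} | ...] = (0.19) * (-5)
                   = -0.9500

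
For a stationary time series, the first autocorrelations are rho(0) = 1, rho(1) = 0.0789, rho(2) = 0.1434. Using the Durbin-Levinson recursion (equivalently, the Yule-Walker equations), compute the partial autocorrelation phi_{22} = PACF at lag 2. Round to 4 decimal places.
\phi_{22} = 0.1380

The PACF at lag k is phi_{kk}, the last component of the solution
to the Yule-Walker system G_k phi = r_k where
  (G_k)_{ij} = rho(|i - j|), (r_k)_i = rho(i), i,j = 1..k.
Equivalently, Durbin-Levinson gives phi_{kk} iteratively:
  phi_{11} = rho(1)
  phi_{kk} = [rho(k) - sum_{j=1..k-1} phi_{k-1,j} rho(k-j)]
            / [1 - sum_{j=1..k-1} phi_{k-1,j} rho(j)],
  phi_{k,j} = phi_{k-1,j} - phi_{kk} phi_{k-1,k-j},  j = 1..k-1.
Step k = 1:
  phi_11 = rho(1) = 0.0789.
Step k = 2:
  phi_22 = [rho(2) - phi_11 rho(1)] / [1 - phi_11 rho(1)] = [0.1434 - (0.0789)(0.0789)] / [1 - (0.0789)(0.0789)]
         = 0.13717479 / 0.99377479 = 0.138.
Therefore phi_{22} = 0.1380.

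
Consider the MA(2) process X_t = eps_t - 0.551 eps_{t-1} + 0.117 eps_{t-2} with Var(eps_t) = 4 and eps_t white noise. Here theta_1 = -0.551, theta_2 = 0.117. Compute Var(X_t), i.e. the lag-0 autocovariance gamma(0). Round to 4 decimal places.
\gamma(0) = 5.2692

For an MA(q) process X_t = eps_t + sum_i theta_i eps_{t-i} with
Var(eps_t) = sigma^2, the variance is
  gamma(0) = sigma^2 * (1 + sum_i theta_i^2).
  sum_i theta_i^2 = (-0.551)^2 + (0.117)^2 = 0.303601 + 0.013689 = 0.31729.
  gamma(0) = 4 * (1 + 0.31729) = 4 * 1.31729 = 5.26916, which rounds to 5.2692.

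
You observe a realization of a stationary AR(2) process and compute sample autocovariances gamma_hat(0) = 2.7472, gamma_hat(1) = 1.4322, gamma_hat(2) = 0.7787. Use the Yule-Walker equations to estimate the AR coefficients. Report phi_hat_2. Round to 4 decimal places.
\hat\phi_{2} = 0.0160

The Yule-Walker equations for an AR(p) process read, in matrix form,
  Gamma_p phi = r_p,   with   (Gamma_p)_{ij} = gamma(|i - j|),
                       (r_p)_i = gamma(i),   i,j = 1..p.
Substitute the sample gammas (Toeplitz matrix and right-hand side of size 2):
  Gamma_p = [[2.7472, 1.4322], [1.4322, 2.7472]]
  r_p     = [1.4322, 0.7787]
Written out:
  2.7472 phi_1 + 1.4322 phi_2 = 1.4322
  1.4322 phi_1 + 2.7472 phi_2 = 0.7787
Solve by Cramer's rule:
  det = gamma(0)^2 - gamma(1)^2 = (2.7472)^2 - (1.4322)^2 = 7.54710784 - 2.05119684 = 5.495911
  phi_hat_1 = [gamma(1) gamma(0) - gamma(1) gamma(2)] / det = [(1.4322)(2.7472) - (1.4322)(0.7787)] / 5.495911 = 2.8192857 / 5.495911 = 0.513
  phi_hat_2 = [gamma(0) gamma(2) - gamma(1)^2] / det = [(2.7472)(0.7787) - (1.4322)^2] / 5.495911 = 0.0880478 / 5.495911 = 0.016
So phi_hat = [0.5130, 0.0160].
Therefore phi_hat_2 = 0.0160.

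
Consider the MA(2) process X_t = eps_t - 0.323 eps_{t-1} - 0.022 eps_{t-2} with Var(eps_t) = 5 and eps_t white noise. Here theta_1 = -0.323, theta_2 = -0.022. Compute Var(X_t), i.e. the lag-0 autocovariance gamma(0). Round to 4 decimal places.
\gamma(0) = 5.5241

For an MA(q) process X_t = eps_t + sum_i theta_i eps_{t-i} with
Var(eps_t) = sigma^2, the variance is
  gamma(0) = sigma^2 * (1 + sum_i theta_i^2).
  sum_i theta_i^2 = (-0.323)^2 + (-0.022)^2 = 0.104329 + 0.000484 = 0.104813.
  gamma(0) = 5 * (1 + 0.104813) = 5 * 1.104813 = 5.524065, which rounds to 5.5241.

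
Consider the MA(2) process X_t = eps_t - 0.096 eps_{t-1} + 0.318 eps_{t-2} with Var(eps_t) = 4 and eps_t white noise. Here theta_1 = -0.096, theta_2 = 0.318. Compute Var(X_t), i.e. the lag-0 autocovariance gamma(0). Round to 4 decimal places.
\gamma(0) = 4.4414

For an MA(q) process X_t = eps_t + sum_i theta_i eps_{t-i} with
Var(eps_t) = sigma^2, the variance is
  gamma(0) = sigma^2 * (1 + sum_i theta_i^2).
  sum_i theta_i^2 = (-0.096)^2 + (0.318)^2 = 0.009216 + 0.101124 = 0.11034.
  gamma(0) = 4 * (1 + 0.11034) = 4 * 1.11034 = 4.44136, which rounds to 4.4414.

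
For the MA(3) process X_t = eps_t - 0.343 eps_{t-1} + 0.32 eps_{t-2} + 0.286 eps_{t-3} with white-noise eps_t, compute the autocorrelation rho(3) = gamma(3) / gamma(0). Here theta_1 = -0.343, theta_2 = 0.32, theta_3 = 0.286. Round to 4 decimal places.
\rho(3) = 0.2197

For an MA(q) process with theta_0 = 1, the autocovariance is
  gamma(k) = sigma^2 * sum_{i=0..q-k} theta_i * theta_{i+k},
and rho(k) = gamma(k) / gamma(0). Sigma^2 cancels.
  numerator   = (1)*(0.286) = 0.286.
  denominator = (1)^2 + (-0.343)^2 + (0.32)^2 + (0.286)^2 = 1.301845.
  rho(3) = 0.286 / 1.301845 = 0.2197.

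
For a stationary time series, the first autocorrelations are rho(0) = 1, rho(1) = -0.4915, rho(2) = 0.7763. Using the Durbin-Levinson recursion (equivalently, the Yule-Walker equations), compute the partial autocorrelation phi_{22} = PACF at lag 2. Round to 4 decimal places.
\phi_{22} = 0.7050

The PACF at lag k is phi_{kk}, the last component of the solution
to the Yule-Walker system G_k phi = r_k where
  (G_k)_{ij} = rho(|i - j|), (r_k)_i = rho(i), i,j = 1..k.
Equivalently, Durbin-Levinson gives phi_{kk} iteratively:
  phi_{11} = rho(1)
  phi_{kk} = [rho(k) - sum_{j=1..k-1} phi_{k-1,j} rho(k-j)]
            / [1 - sum_{j=1..k-1} phi_{k-1,j} rho(j)],
  phi_{k,j} = phi_{k-1,j} - phi_{kk} phi_{k-1,k-j},  j = 1..k-1.
Step k = 1:
  phi_11 = rho(1) = -0.4915.
Step k = 2:
  phi_22 = [rho(2) - phi_11 rho(1)] / [1 - phi_11 rho(1)] = [0.7763 - (-0.4915)(-0.4915)] / [1 - (-0.4915)(-0.4915)]
         = 0.53472775 / 0.75842775 = 0.705.
Therefore phi_{22} = 0.7050.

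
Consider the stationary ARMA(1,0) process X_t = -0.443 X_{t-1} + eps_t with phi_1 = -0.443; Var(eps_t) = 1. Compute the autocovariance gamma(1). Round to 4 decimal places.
\gamma(1) = -0.5512

Multiply the model equation by X_{t-k} and take expectations. With theta_0 = psi_0 = 1 and psi_j the MA(infinity) weights, this gives
  gamma(k) - sum_i phi_i gamma(k-i) = c_k,
  c_k = sigma^2 * sum_{j=k..q} theta_j psi_{j-k}   (c_k = 0 for k > q),
using gamma(-m) = gamma(m).
Pure AR (q = 0): c_0 = sigma^2 = 1, c_k = 0 for k >= 1.
Equations for k = 0 and k = 1 (AR order 1):
  gamma(0) = phi_1 gamma(1) + c_0
  gamma(1) = phi_1 gamma(0) + c_1
Substituting the second into the first: gamma(0) (1 - phi_1^2) = c_0 + phi_1 c_1, so
  gamma(0) = c_0 / (1 - phi_1^2) = 1 / (1 - (-0.443)^2) = 1 / 0.803751 = 1.244166.
  gamma(1) = phi_1 gamma(0) = (-0.443)(1.244166) = -0.551166.
Therefore gamma(1) = -0.5512 (to 4 decimal places).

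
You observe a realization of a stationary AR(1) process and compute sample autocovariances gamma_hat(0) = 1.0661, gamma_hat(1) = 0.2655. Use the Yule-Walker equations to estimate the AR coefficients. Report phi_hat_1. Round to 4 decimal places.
\hat\phi_{1} = 0.2490

The Yule-Walker equations for an AR(p) process read, in matrix form,
  Gamma_p phi = r_p,   with   (Gamma_p)_{ij} = gamma(|i - j|),
                       (r_p)_i = gamma(i),   i,j = 1..p.
Substitute the sample gammas (Toeplitz matrix and right-hand side of size 1):
  Gamma_p = [[1.0661]]
  r_p     = [0.2655]
With p = 1 this is the single equation gamma(0) phi_1 = gamma(1):
  phi_hat_1 = gamma(1) / gamma(0) = 0.2655 / 1.0661 = 0.2490.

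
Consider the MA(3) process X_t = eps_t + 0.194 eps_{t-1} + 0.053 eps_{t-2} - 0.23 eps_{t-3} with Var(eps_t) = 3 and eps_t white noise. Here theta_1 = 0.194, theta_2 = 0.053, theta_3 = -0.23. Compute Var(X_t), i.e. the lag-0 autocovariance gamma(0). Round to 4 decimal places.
\gamma(0) = 3.2800

For an MA(q) process X_t = eps_t + sum_i theta_i eps_{t-i} with
Var(eps_t) = sigma^2, the variance is
  gamma(0) = sigma^2 * (1 + sum_i theta_i^2).
  sum_i theta_i^2 = (0.194)^2 + (0.053)^2 + (-0.23)^2 = 0.037636 + 0.002809 + 0.0529 = 0.093345.
  gamma(0) = 3 * (1 + 0.093345) = 3 * 1.093345 = 3.280035, which rounds to 3.2800.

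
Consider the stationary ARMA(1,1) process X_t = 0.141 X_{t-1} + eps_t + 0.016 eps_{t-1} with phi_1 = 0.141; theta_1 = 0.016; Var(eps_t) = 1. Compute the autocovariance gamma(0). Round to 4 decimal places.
\gamma(0) = 1.0251

Multiply the model equation by X_{t-k} and take expectations. With theta_0 = psi_0 = 1 and psi_j the MA(infinity) weights, this gives
  gamma(k) - sum_i phi_i gamma(k-i) = c_k,
  c_k = sigma^2 * sum_{j=k..q} theta_j psi_{j-k}   (c_k = 0 for k > q),
using gamma(-m) = gamma(m).
psi-weights needed (psi_j = theta_j + sum_i phi_i psi_{j-i}):
  psi_1 = theta_1 + phi_1 = 0.016 + (0.141) = 0.157
Right-hand sides:
  c_0 = sigma^2 (1 + theta_1 psi_1) = 1 * (1 + (0.016)(0.157)) = 1 * 1.002512 = 1.002512
  c_1 = sigma^2 theta_1 = 1 * (0.016) = 0.016
  c_2 = 0
Equations for k = 0 and k = 1 (AR order 1):
  gamma(0) = phi_1 gamma(1) + c_0
  gamma(1) = phi_1 gamma(0) + c_1
Substituting the second into the first: gamma(0) (1 - phi_1^2) = c_0 + phi_1 c_1, so
  gamma(0) = (c_0 + phi_1 c_1) / (1 - phi_1^2) = (1.002512 + (0.141)(0.016)) / (1 - (0.141)^2) = 1.004768 / 0.980119 = 1.025149.
Therefore gamma(0) = 1.0251 (to 4 decimal places).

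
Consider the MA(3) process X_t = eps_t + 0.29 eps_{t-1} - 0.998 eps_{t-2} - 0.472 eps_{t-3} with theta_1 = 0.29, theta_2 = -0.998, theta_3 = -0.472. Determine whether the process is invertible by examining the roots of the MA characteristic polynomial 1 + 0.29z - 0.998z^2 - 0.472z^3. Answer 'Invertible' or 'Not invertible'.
\text{Not invertible}

The MA(q) characteristic polynomial is P(z) = 1 + 0.29z - 0.998z^2 - 0.472z^3.
Invertibility requires all roots to lie outside the unit circle, i.e. |z| > 1 for every root.
Degree 3: look for a simple real root z0 first, then factor out (1 - z/z0) and solve the remaining quadratic.
Testing z0 = -1.25: P(-1.25) = 1 + (0.29)(-1.25) + (-0.998)(-1.25)^2 + (-0.472)(-1.25)^3
  = 1 + (-0.3625) + (-1.559375) + (0.921875) = 0.  So z_0 = -1.25 is a root, |z_0| = 1.25.
Divide out the factor (1 + 0.8 z) = (1 - z/z0) (since 1/z0 = -0.8):
  P(z) = (1 + 0.8 z)(1 + (-0.51) z + (-0.59) z^2)
  [check: z-coef -0.51 - (-0.8) = 0.29; z^2-coef -0.59 - (-0.8)(-0.51) = -0.998; z^3-coef -(-0.8)(-0.59) = -0.472.]
Remaining roots from the quadratic factor 1 + (-0.51) z + (-0.59) z^2:
  Set 1 + (-0.51) z + (-0.59) z^2 = 0, i.e. a z^2 + b z + c = 0 with a = -0.59, b = -0.51, c = 1.
  Discriminant D = b^2 - 4ac = (-0.51)^2 - 4*(-0.59)*1 = 0.2601 - (-2.36) = 2.6201.
  D >= 0, so the roots are real: z = (-b +/- sqrt(D)) / (2a) = (0.51 +/- 1.618672) / (-1.18).
    z_1 = (0.51 + 1.618672) / (-1.18) = -1.804,   |z_1| = 1.804.
    z_2 = (0.51 - 1.618672) / (-1.18) = 0.9396,   |z_2| = 0.9396.
Moduli of all roots: 1.2500, 1.8040, 0.9396.
All moduli strictly greater than 1? No.
Verdict: Not invertible.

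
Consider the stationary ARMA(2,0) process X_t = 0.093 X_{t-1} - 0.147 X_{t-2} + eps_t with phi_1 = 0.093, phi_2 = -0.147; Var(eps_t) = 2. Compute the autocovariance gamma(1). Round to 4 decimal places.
\gamma(1) = 0.1668

Multiply the model equation by X_{t-k} and take expectations. With theta_0 = psi_0 = 1 and psi_j the MA(infinity) weights, this gives
  gamma(k) - sum_i phi_i gamma(k-i) = c_k,
  c_k = sigma^2 * sum_{j=k..q} theta_j psi_{j-k}   (c_k = 0 for k > q),
using gamma(-m) = gamma(m).
Pure AR (q = 0): c_0 = sigma^2 = 2, c_k = 0 for k >= 1.
Equations for k = 0, 1, 2 (AR order 2, c_2 = 0):
  (E0) gamma(0) = phi_1 gamma(1) + phi_2 gamma(2) + c_0
  (E1) gamma(1) = phi_1 gamma(0) + phi_2 gamma(1) + c_1
  (E2) gamma(2) = phi_1 gamma(1) + phi_2 gamma(0)
From (E1): gamma(1) = A gamma(0) + B with
  A = phi_1 / (1 - phi_2) = 0.093 / 1.147 = 0.081081,   B = c_1 / (1 - phi_2) = 0 / 1.147 = 0.
Insert (E2) into (E0): gamma(0) (1 - phi_2^2) = phi_1 (1 + phi_2) gamma(1) + c_0.
  phi_1 (1 + phi_2) = (0.093)(0.853) = 0.079329,   1 - phi_2^2 = 0.978391.
Replace gamma(1) by A gamma(0) + B and collect gamma(0):
  gamma(0) [0.978391 - (0.079329)(0.081081)] = c_0 = 2
  gamma(0) * 0.971959 = 2
  gamma(0) = 2 / 0.971959 = 2.0577.
  gamma(1) = A gamma(0) = (0.081081)(2.0577) = 0.166841.
Therefore gamma(1) = 0.1668 (to 4 decimal places).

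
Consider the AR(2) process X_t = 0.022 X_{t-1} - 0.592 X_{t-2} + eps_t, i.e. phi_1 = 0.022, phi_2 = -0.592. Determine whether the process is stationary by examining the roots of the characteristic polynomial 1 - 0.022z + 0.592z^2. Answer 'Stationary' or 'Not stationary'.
\text{Stationary}

The AR(p) characteristic polynomial is P(z) = 1 - 0.022z + 0.592z^2.
Stationarity requires all roots to lie outside the unit circle, i.e. |z| > 1 for every root.
Set 1 + (-0.022) z + (0.592) z^2 = 0, i.e. a z^2 + b z + c = 0 with a = 0.592, b = -0.022, c = 1.
Discriminant D = b^2 - 4ac = (-0.022)^2 - 4*(0.592)*1 = 0.000484 - (2.368) = -2.367516.
D < 0, so the roots are the complex-conjugate pair z = (-b +/- i sqrt(-D)) / (2a) = 0.0186 +/- 1.2996i.
For a conjugate pair |z|^2 = z * conj(z) = (product of roots) = c/a = 1/(0.592) = 1.689189, so |z| = sqrt(1.689189) = 1.2997 for both roots.
Moduli of all roots: 1.2997, 1.2997.
All moduli strictly greater than 1? Yes.
Verdict: Stationary.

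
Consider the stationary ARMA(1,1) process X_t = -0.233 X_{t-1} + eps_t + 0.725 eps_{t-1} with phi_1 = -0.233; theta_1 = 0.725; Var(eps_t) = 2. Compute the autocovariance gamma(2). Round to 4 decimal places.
\gamma(2) = -0.2015

Multiply the model equation by X_{t-k} and take expectations. With theta_0 = psi_0 = 1 and psi_j the MA(infinity) weights, this gives
  gamma(k) - sum_i phi_i gamma(k-i) = c_k,
  c_k = sigma^2 * sum_{j=k..q} theta_j psi_{j-k}   (c_k = 0 for k > q),
using gamma(-m) = gamma(m).
psi-weights needed (psi_j = theta_j + sum_i phi_i psi_{j-i}):
  psi_1 = theta_1 + phi_1 = 0.725 + (-0.233) = 0.492
Right-hand sides:
  c_0 = sigma^2 (1 + theta_1 psi_1) = 2 * (1 + (0.725)(0.492)) = 2 * 1.3567 = 2.7134
  c_1 = sigma^2 theta_1 = 2 * (0.725) = 1.45
  c_2 = 0
Equations for k = 0 and k = 1 (AR order 1):
  gamma(0) = phi_1 gamma(1) + c_0
  gamma(1) = phi_1 gamma(0) + c_1
Substituting the second into the first: gamma(0) (1 - phi_1^2) = c_0 + phi_1 c_1, so
  gamma(0) = (c_0 + phi_1 c_1) / (1 - phi_1^2) = (2.7134 + (-0.233)(1.45)) / (1 - (-0.233)^2) = 2.37555 / 0.945711 = 2.51192.
  gamma(1) = phi_1 gamma(0) + c_1 = (-0.233)(2.51192) + (1.45) = 0.864723.
For k = 2 (> q): gamma(2) = phi_1 gamma(1) = (-0.233)(0.864723) = -0.20148.
Therefore gamma(2) = -0.2015 (to 4 decimal places).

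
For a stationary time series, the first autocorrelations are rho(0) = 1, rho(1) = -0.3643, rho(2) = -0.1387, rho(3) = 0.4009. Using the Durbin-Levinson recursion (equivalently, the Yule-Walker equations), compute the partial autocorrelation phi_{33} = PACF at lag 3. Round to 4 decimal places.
\phi_{33} = 0.2819

The PACF at lag k is phi_{kk}, the last component of the solution
to the Yule-Walker system G_k phi = r_k where
  (G_k)_{ij} = rho(|i - j|), (r_k)_i = rho(i), i,j = 1..k.
Equivalently, Durbin-Levinson gives phi_{kk} iteratively:
  phi_{11} = rho(1)
  phi_{kk} = [rho(k) - sum_{j=1..k-1} phi_{k-1,j} rho(k-j)]
            / [1 - sum_{j=1..k-1} phi_{k-1,j} rho(j)],
  phi_{k,j} = phi_{k-1,j} - phi_{kk} phi_{k-1,k-j},  j = 1..k-1.
Step k = 1:
  phi_11 = rho(1) = -0.3643.
Step k = 2:
  phi_22 = [rho(2) - phi_11 rho(1)] / [1 - phi_11 rho(1)] = [-0.1387 - (-0.3643)(-0.3643)] / [1 - (-0.3643)(-0.3643)]
         = -0.27141449 / 0.86728551 = -0.312947.
  Update: phi_21 = phi_11 - phi_22 phi_11 = -0.3643 - (-0.312947)(-0.3643) = -0.478307.
Step k = 3:
  phi_33 = [rho(3) - phi_21 rho(2) - phi_22 rho(1)] / [1 - phi_21 rho(1) - phi_22 rho(2)]
    numerator   = 0.4009 - (-0.478307)(-0.1387) - (-0.312947)(-0.3643) = 0.22055224
    denominator = 1 - (-0.478307)(-0.3643) - (-0.312947)(-0.1387) = 0.78234713
  phi_33 = 0.22055224 / 0.78234713 = 0.2819.
Therefore phi_{33} = 0.2819.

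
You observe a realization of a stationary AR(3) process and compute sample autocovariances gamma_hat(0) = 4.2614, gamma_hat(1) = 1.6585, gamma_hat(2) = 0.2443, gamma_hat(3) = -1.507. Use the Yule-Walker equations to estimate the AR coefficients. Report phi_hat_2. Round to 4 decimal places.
\hat\phi_{2} = 0.0620

The Yule-Walker equations for an AR(p) process read, in matrix form,
  Gamma_p phi = r_p,   with   (Gamma_p)_{ij} = gamma(|i - j|),
                       (r_p)_i = gamma(i),   i,j = 1..p.
Substitute the sample gammas (Toeplitz matrix and right-hand side of size 3):
  Gamma_p = [[4.2614, 1.6585, 0.2443], [1.6585, 4.2614, 1.6585], [0.2443, 1.6585, 4.2614]]
  r_p     = [1.6585, 0.2443, -1.507]
Written out (R1..R3):
  (R1) 4.2614 phi_1 + 1.6585 phi_2 + 0.2443 phi_3 = 1.6585
  (R2) 1.6585 phi_1 + 4.2614 phi_2 + 1.6585 phi_3 = 0.2443
  (R3) 0.2443 phi_1 + 1.6585 phi_2 + 4.2614 phi_3 = -1.507
Gaussian elimination:
  R2 <- R2 - (1.6585/4.2614) R1 = R2 - (0.389191) R1:  3.615926 phi_2 + 1.563421 phi_3 = -0.401174
  R3 <- R3 - (0.2443/4.2614) R1 = R3 - (0.057329) R1:  1.563421 phi_2 + 4.247395 phi_3 = -1.602079
  R3 <- R3 - (1.563421/3.615926) R2 = R3 - (0.432371) R2:  3.571417 phi_3 = -1.428624
Back-substitution:
  phi_hat_3 = -1.428624 / 3.571417 = -0.400016
  phi_hat_2 = (-0.401174 - (1.563421)(-0.400016)) / 3.615926 = 0.062009
  phi_hat_1 = (1.6585 - (1.6585)(0.062009) - (0.2443)(-0.400016)) / 4.2614 = 0.38799
So phi_hat = [0.3880, 0.0620, -0.4000].
Therefore phi_hat_2 = 0.0620.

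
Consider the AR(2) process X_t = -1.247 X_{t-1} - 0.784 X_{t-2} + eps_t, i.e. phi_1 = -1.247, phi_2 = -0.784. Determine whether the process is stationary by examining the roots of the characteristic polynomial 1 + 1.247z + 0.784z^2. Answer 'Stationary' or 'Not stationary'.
\text{Stationary}

The AR(p) characteristic polynomial is P(z) = 1 + 1.247z + 0.784z^2.
Stationarity requires all roots to lie outside the unit circle, i.e. |z| > 1 for every root.
Set 1 + (1.247) z + (0.784) z^2 = 0, i.e. a z^2 + b z + c = 0 with a = 0.784, b = 1.247, c = 1.
Discriminant D = b^2 - 4ac = (1.247)^2 - 4*(0.784)*1 = 1.555009 - (3.136) = -1.580991.
D < 0, so the roots are the complex-conjugate pair z = (-b +/- i sqrt(-D)) / (2a) = -0.7953 +/- 0.8019i.
For a conjugate pair |z|^2 = z * conj(z) = (product of roots) = c/a = 1/(0.784) = 1.27551, so |z| = sqrt(1.27551) = 1.1294 for both roots.
Moduli of all roots: 1.1294, 1.1294.
All moduli strictly greater than 1? Yes.
Verdict: Stationary.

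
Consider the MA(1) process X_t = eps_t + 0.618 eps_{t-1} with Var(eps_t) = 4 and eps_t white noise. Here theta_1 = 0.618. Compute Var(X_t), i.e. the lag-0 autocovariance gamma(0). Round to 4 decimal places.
\gamma(0) = 5.5277

For an MA(q) process X_t = eps_t + sum_i theta_i eps_{t-i} with
Var(eps_t) = sigma^2, the variance is
  gamma(0) = sigma^2 * (1 + sum_i theta_i^2).
  sum_i theta_i^2 = (0.618)^2 = 0.381924.
  gamma(0) = 4 * (1 + 0.381924) = 4 * 1.381924 = 5.527696, which rounds to 5.5277.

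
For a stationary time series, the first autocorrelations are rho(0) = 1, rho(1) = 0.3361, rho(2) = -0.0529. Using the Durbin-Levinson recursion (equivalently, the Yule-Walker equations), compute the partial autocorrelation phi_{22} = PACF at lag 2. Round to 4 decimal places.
\phi_{22} = -0.1870

The PACF at lag k is phi_{kk}, the last component of the solution
to the Yule-Walker system G_k phi = r_k where
  (G_k)_{ij} = rho(|i - j|), (r_k)_i = rho(i), i,j = 1..k.
Equivalently, Durbin-Levinson gives phi_{kk} iteratively:
  phi_{11} = rho(1)
  phi_{kk} = [rho(k) - sum_{j=1..k-1} phi_{k-1,j} rho(k-j)]
            / [1 - sum_{j=1..k-1} phi_{k-1,j} rho(j)],
  phi_{k,j} = phi_{k-1,j} - phi_{kk} phi_{k-1,k-j},  j = 1..k-1.
Step k = 1:
  phi_11 = rho(1) = 0.3361.
Step k = 2:
  phi_22 = [rho(2) - phi_11 rho(1)] / [1 - phi_11 rho(1)] = [-0.0529 - (0.3361)(0.3361)] / [1 - (0.3361)(0.3361)]
         = -0.16586321 / 0.88703679 = -0.187.
Therefore phi_{22} = -0.1870.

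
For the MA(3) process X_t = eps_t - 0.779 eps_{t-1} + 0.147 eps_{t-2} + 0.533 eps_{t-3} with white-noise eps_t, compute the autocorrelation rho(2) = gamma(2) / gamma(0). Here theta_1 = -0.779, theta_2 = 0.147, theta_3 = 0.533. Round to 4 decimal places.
\rho(2) = -0.1402

For an MA(q) process with theta_0 = 1, the autocovariance is
  gamma(k) = sigma^2 * sum_{i=0..q-k} theta_i * theta_{i+k},
and rho(k) = gamma(k) / gamma(0). Sigma^2 cancels.
  numerator   = (1)*(0.147) + (-0.779)*(0.533) = -0.268207.
  denominator = (1)^2 + (-0.779)^2 + (0.147)^2 + (0.533)^2 = 1.912539.
  rho(2) = -0.268207 / 1.912539 = -0.1402.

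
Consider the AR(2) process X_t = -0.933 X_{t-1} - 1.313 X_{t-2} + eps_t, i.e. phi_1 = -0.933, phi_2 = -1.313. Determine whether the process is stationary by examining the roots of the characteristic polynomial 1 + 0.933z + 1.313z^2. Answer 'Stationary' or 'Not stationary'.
\text{Not stationary}

The AR(p) characteristic polynomial is P(z) = 1 + 0.933z + 1.313z^2.
Stationarity requires all roots to lie outside the unit circle, i.e. |z| > 1 for every root.
Set 1 + (0.933) z + (1.313) z^2 = 0, i.e. a z^2 + b z + c = 0 with a = 1.313, b = 0.933, c = 1.
Discriminant D = b^2 - 4ac = (0.933)^2 - 4*(1.313)*1 = 0.870489 - (5.252) = -4.381511.
D < 0, so the roots are the complex-conjugate pair z = (-b +/- i sqrt(-D)) / (2a) = -0.3553 +/- 0.7971i.
For a conjugate pair |z|^2 = z * conj(z) = (product of roots) = c/a = 1/(1.313) = 0.761615, so |z| = sqrt(0.761615) = 0.8727 for both roots.
Moduli of all roots: 0.8727, 0.8727.
All moduli strictly greater than 1? No.
Verdict: Not stationary.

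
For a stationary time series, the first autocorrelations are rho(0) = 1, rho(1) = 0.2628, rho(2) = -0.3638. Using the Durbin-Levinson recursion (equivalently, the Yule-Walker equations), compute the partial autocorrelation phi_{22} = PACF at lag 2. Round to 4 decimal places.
\phi_{22} = -0.4650

The PACF at lag k is phi_{kk}, the last component of the solution
to the Yule-Walker system G_k phi = r_k where
  (G_k)_{ij} = rho(|i - j|), (r_k)_i = rho(i), i,j = 1..k.
Equivalently, Durbin-Levinson gives phi_{kk} iteratively:
  phi_{11} = rho(1)
  phi_{kk} = [rho(k) - sum_{j=1..k-1} phi_{k-1,j} rho(k-j)]
            / [1 - sum_{j=1..k-1} phi_{k-1,j} rho(j)],
  phi_{k,j} = phi_{k-1,j} - phi_{kk} phi_{k-1,k-j},  j = 1..k-1.
Step k = 1:
  phi_11 = rho(1) = 0.2628.
Step k = 2:
  phi_22 = [rho(2) - phi_11 rho(1)] / [1 - phi_11 rho(1)] = [-0.3638 - (0.2628)(0.2628)] / [1 - (0.2628)(0.2628)]
         = -0.43286384 / 0.93093616 = -0.465.
Therefore phi_{22} = -0.4650.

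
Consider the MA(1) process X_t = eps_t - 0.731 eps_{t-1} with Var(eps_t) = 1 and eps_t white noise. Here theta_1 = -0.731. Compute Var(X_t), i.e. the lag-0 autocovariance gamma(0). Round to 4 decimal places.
\gamma(0) = 1.5344

For an MA(q) process X_t = eps_t + sum_i theta_i eps_{t-i} with
Var(eps_t) = sigma^2, the variance is
  gamma(0) = sigma^2 * (1 + sum_i theta_i^2).
  sum_i theta_i^2 = (-0.731)^2 = 0.534361.
  gamma(0) = 1 * (1 + 0.534361) = 1 * 1.534361 = 1.534361, which rounds to 1.5344.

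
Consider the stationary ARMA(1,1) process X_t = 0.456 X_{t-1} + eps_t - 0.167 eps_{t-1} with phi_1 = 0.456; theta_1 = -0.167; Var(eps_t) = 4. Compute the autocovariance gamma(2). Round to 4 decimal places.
\gamma(2) = 0.6148

Multiply the model equation by X_{t-k} and take expectations. With theta_0 = psi_0 = 1 and psi_j the MA(infinity) weights, this gives
  gamma(k) - sum_i phi_i gamma(k-i) = c_k,
  c_k = sigma^2 * sum_{j=k..q} theta_j psi_{j-k}   (c_k = 0 for k > q),
using gamma(-m) = gamma(m).
psi-weights needed (psi_j = theta_j + sum_i phi_i psi_{j-i}):
  psi_1 = theta_1 + phi_1 = -0.167 + (0.456) = 0.289
Right-hand sides:
  c_0 = sigma^2 (1 + theta_1 psi_1) = 4 * (1 + (-0.167)(0.289)) = 4 * 0.951737 = 3.806948
  c_1 = sigma^2 theta_1 = 4 * (-0.167) = -0.668
  c_2 = 0
Equations for k = 0 and k = 1 (AR order 1):
  gamma(0) = phi_1 gamma(1) + c_0
  gamma(1) = phi_1 gamma(0) + c_1
Substituting the second into the first: gamma(0) (1 - phi_1^2) = c_0 + phi_1 c_1, so
  gamma(0) = (c_0 + phi_1 c_1) / (1 - phi_1^2) = (3.806948 + (0.456)(-0.668)) / (1 - (0.456)^2) = 3.50234 / 0.792064 = 4.421789.
  gamma(1) = phi_1 gamma(0) + c_1 = (0.456)(4.421789) + (-0.668) = 1.348336.
For k = 2 (> q): gamma(2) = phi_1 gamma(1) = (0.456)(1.348336) = 0.614841.
Therefore gamma(2) = 0.6148 (to 4 decimal places).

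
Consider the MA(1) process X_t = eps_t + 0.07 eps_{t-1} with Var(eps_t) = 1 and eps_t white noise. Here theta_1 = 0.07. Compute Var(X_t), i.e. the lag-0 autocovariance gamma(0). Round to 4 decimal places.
\gamma(0) = 1.0049

For an MA(q) process X_t = eps_t + sum_i theta_i eps_{t-i} with
Var(eps_t) = sigma^2, the variance is
  gamma(0) = sigma^2 * (1 + sum_i theta_i^2).
  sum_i theta_i^2 = (0.07)^2 = 0.0049.
  gamma(0) = 1 * (1 + 0.0049) = 1 * 1.0049 = 1.0049.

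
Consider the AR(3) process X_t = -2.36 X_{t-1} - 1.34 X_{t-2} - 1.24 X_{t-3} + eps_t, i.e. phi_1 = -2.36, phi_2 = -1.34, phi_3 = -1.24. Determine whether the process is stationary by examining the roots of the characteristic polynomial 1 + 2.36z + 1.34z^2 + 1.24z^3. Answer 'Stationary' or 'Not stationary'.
\text{Not stationary}

The AR(p) characteristic polynomial is P(z) = 1 + 2.36z + 1.34z^2 + 1.24z^3.
Stationarity requires all roots to lie outside the unit circle, i.e. |z| > 1 for every root.
Degree 3: look for a simple real root z0 first, then factor out (1 - z/z0) and solve the remaining quadratic.
Testing z0 = -0.5: P(-0.5) = 1 + (2.36)(-0.5) + (1.34)(-0.5)^2 + (1.24)(-0.5)^3
  = 1 + (-1.18) + (0.335) + (-0.155) = 0.  So z_0 = -0.5 is a root, |z_0| = 0.5.
Divide out the factor (1 + 2 z) = (1 - z/z0) (since 1/z0 = -2):
  P(z) = (1 + 2 z)(1 + (0.36) z + (0.62) z^2)
  [check: z-coef 0.36 - (-2) = 2.36; z^2-coef 0.62 - (-2)(0.36) = 1.34; z^3-coef -(-2)(0.62) = 1.24.]
Remaining roots from the quadratic factor 1 + (0.36) z + (0.62) z^2:
  Set 1 + (0.36) z + (0.62) z^2 = 0, i.e. a z^2 + b z + c = 0 with a = 0.62, b = 0.36, c = 1.
  Discriminant D = b^2 - 4ac = (0.36)^2 - 4*(0.62)*1 = 0.1296 - (2.48) = -2.3504.
  D < 0, so the roots are the complex-conjugate pair z = (-b +/- i sqrt(-D)) / (2a) = -0.2903 +/- 1.2364i.
  For a conjugate pair |z|^2 = z * conj(z) = (product of roots) = c/a = 1/(0.62) = 1.612903, so |z| = sqrt(1.612903) = 1.27 for both roots.
Moduli of all roots: 0.5000, 1.2700, 1.2700.
All moduli strictly greater than 1? No.
Verdict: Not stationary.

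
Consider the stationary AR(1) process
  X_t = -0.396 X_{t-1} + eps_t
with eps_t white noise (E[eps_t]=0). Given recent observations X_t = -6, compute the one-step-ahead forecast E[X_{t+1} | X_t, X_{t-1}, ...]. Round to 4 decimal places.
E[X_{t+1} \mid \mathcal F_t] = 2.3760

For an AR(p) model X_t = c + sum_i phi_i X_{t-i} + eps_t, the
one-step-ahead conditional mean is
  E[X_{t+1} | X_t, ...] = c + sum_i phi_i X_{t+1-i}.
Substitute known values:
  E[X_{t+1} | ...] = (-0.396) * (-6)
                   = 2.3760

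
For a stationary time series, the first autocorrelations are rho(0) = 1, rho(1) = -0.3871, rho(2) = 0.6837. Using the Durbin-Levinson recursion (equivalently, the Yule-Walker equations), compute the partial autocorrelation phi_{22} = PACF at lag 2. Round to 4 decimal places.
\phi_{22} = 0.6279

The PACF at lag k is phi_{kk}, the last component of the solution
to the Yule-Walker system G_k phi = r_k where
  (G_k)_{ij} = rho(|i - j|), (r_k)_i = rho(i), i,j = 1..k.
Equivalently, Durbin-Levinson gives phi_{kk} iteratively:
  phi_{11} = rho(1)
  phi_{kk} = [rho(k) - sum_{j=1..k-1} phi_{k-1,j} rho(k-j)]
            / [1 - sum_{j=1..k-1} phi_{k-1,j} rho(j)],
  phi_{k,j} = phi_{k-1,j} - phi_{kk} phi_{k-1,k-j},  j = 1..k-1.
Step k = 1:
  phi_11 = rho(1) = -0.3871.
Step k = 2:
  phi_22 = [rho(2) - phi_11 rho(1)] / [1 - phi_11 rho(1)] = [0.6837 - (-0.3871)(-0.3871)] / [1 - (-0.3871)(-0.3871)]
         = 0.53385359 / 0.85015359 = 0.6279.
Therefore phi_{22} = 0.6279.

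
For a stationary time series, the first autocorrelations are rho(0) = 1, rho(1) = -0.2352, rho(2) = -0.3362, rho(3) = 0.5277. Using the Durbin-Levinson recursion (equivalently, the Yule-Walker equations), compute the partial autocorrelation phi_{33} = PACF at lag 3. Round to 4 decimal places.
\phi_{33} = 0.4069

The PACF at lag k is phi_{kk}, the last component of the solution
to the Yule-Walker system G_k phi = r_k where
  (G_k)_{ij} = rho(|i - j|), (r_k)_i = rho(i), i,j = 1..k.
Equivalently, Durbin-Levinson gives phi_{kk} iteratively:
  phi_{11} = rho(1)
  phi_{kk} = [rho(k) - sum_{j=1..k-1} phi_{k-1,j} rho(k-j)]
            / [1 - sum_{j=1..k-1} phi_{k-1,j} rho(j)],
  phi_{k,j} = phi_{k-1,j} - phi_{kk} phi_{k-1,k-j},  j = 1..k-1.
Step k = 1:
  phi_11 = rho(1) = -0.2352.
Step k = 2:
  phi_22 = [rho(2) - phi_11 rho(1)] / [1 - phi_11 rho(1)] = [-0.3362 - (-0.2352)(-0.2352)] / [1 - (-0.2352)(-0.2352)]
         = -0.39151904 / 0.94468096 = -0.414446.
  Update: phi_21 = phi_11 - phi_22 phi_11 = -0.2352 - (-0.414446)(-0.2352) = -0.332678.
Step k = 3:
  phi_33 = [rho(3) - phi_21 rho(2) - phi_22 rho(1)] / [1 - phi_21 rho(1) - phi_22 rho(2)]
    numerator   = 0.5277 - (-0.332678)(-0.3362) - (-0.414446)(-0.2352) = 0.31837613
    denominator = 1 - (-0.332678)(-0.2352) - (-0.414446)(-0.3362) = 0.78241754
  phi_33 = 0.31837613 / 0.78241754 = 0.4069.
Therefore phi_{33} = 0.4069.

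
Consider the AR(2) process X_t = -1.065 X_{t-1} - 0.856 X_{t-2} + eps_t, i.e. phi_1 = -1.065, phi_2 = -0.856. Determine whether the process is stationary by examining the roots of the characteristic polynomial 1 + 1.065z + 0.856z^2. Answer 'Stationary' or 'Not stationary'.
\text{Stationary}

The AR(p) characteristic polynomial is P(z) = 1 + 1.065z + 0.856z^2.
Stationarity requires all roots to lie outside the unit circle, i.e. |z| > 1 for every root.
Set 1 + (1.065) z + (0.856) z^2 = 0, i.e. a z^2 + b z + c = 0 with a = 0.856, b = 1.065, c = 1.
Discriminant D = b^2 - 4ac = (1.065)^2 - 4*(0.856)*1 = 1.134225 - (3.424) = -2.289775.
D < 0, so the roots are the complex-conjugate pair z = (-b +/- i sqrt(-D)) / (2a) = -0.6221 +/- 0.8839i.
For a conjugate pair |z|^2 = z * conj(z) = (product of roots) = c/a = 1/(0.856) = 1.168224, so |z| = sqrt(1.168224) = 1.0808 for both roots.
Moduli of all roots: 1.0808, 1.0808.
All moduli strictly greater than 1? Yes.
Verdict: Stationary.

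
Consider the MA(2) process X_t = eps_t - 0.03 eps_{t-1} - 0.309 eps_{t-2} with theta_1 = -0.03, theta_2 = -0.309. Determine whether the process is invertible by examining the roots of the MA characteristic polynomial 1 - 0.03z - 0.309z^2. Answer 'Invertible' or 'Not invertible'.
\text{Invertible}

The MA(q) characteristic polynomial is P(z) = 1 - 0.03z - 0.309z^2.
Invertibility requires all roots to lie outside the unit circle, i.e. |z| > 1 for every root.
Set 1 + (-0.03) z + (-0.309) z^2 = 0, i.e. a z^2 + b z + c = 0 with a = -0.309, b = -0.03, c = 1.
Discriminant D = b^2 - 4ac = (-0.03)^2 - 4*(-0.309)*1 = 0.0009 - (-1.236) = 1.2369.
D >= 0, so the roots are real: z = (-b +/- sqrt(D)) / (2a) = (0.03 +/- 1.11216) / (-0.618).
  z_1 = (0.03 + 1.11216) / (-0.618) = -1.8482,   |z_1| = 1.8482.
  z_2 = (0.03 - 1.11216) / (-0.618) = 1.7511,   |z_2| = 1.7511.
Moduli of all roots: 1.8482, 1.7511.
All moduli strictly greater than 1? Yes.
Verdict: Invertible.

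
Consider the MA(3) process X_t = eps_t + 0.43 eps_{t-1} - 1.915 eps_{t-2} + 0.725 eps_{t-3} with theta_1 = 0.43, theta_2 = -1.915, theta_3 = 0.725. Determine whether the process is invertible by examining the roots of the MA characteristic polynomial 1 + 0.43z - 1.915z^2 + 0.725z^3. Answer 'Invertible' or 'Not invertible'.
\text{Not invertible}

The MA(q) characteristic polynomial is P(z) = 1 + 0.43z - 1.915z^2 + 0.725z^3.
Invertibility requires all roots to lie outside the unit circle, i.e. |z| > 1 for every root.
Degree 3: look for a simple real root z0 first, then factor out (1 - z/z0) and solve the remaining quadratic.
Testing z0 = 2: P(2) = 1 + (0.43)(2) + (-1.915)(2)^2 + (0.725)(2)^3
  = 1 + (0.86) + (-7.66) + (5.8) = 0.  So z_0 = 2 is a root, |z_0| = 2.
Divide out the factor (1 - 0.5 z) = (1 - z/z0) (since 1/z0 = 0.5):
  P(z) = (1 - 0.5 z)(1 + (0.93) z + (-1.45) z^2)
  [check: z-coef 0.93 - (0.5) = 0.43; z^2-coef -1.45 - (0.5)(0.93) = -1.915; z^3-coef -(0.5)(-1.45) = 0.725.]
Remaining roots from the quadratic factor 1 + (0.93) z + (-1.45) z^2:
  Set 1 + (0.93) z + (-1.45) z^2 = 0, i.e. a z^2 + b z + c = 0 with a = -1.45, b = 0.93, c = 1.
  Discriminant D = b^2 - 4ac = (0.93)^2 - 4*(-1.45)*1 = 0.8649 - (-5.8) = 6.6649.
  D >= 0, so the roots are real: z = (-b +/- sqrt(D)) / (2a) = (-0.93 +/- 2.581647) / (-2.9).
    z_1 = (-0.93 + 2.581647) / (-2.9) = -0.5695,   |z_1| = 0.5695.
    z_2 = (-0.93 - 2.581647) / (-2.9) = 1.2109,   |z_2| = 1.2109.
Moduli of all roots: 2.0000, 0.5695, 1.2109.
All moduli strictly greater than 1? No.
Verdict: Not invertible.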